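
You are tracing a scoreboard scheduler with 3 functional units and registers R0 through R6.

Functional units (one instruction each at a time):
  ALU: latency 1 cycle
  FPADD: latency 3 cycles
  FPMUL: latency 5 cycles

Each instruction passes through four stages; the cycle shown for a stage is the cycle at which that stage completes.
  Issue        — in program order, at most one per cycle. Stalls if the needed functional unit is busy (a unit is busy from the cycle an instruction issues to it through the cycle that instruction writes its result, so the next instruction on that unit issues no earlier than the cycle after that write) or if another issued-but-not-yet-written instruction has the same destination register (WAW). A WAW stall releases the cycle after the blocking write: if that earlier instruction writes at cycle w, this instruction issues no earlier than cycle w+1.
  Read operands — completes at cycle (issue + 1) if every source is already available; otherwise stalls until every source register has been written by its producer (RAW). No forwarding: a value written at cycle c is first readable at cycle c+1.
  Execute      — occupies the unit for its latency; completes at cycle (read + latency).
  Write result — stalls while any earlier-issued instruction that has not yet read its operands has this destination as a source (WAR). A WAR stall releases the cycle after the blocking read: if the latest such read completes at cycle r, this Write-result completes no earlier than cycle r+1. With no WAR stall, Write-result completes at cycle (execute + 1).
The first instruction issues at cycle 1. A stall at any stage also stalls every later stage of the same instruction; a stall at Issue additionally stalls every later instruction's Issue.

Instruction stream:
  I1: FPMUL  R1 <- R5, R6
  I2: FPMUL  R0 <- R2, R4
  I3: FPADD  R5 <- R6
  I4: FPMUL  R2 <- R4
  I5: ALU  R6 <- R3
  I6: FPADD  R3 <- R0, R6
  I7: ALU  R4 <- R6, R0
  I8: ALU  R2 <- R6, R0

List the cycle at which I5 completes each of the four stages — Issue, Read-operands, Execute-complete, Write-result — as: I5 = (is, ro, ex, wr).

I5 = (18, 19, 20, 21)

I1 -> (1, 2, 7, 8)
I2 -> (9, 10, 15, 16)  // struct: FPMUL busy until I1 writes@8
I3 -> (10, 11, 14, 15)
I4 -> (17, 18, 23, 24)  // struct: FPMUL busy until I2 writes@16
I5 -> (18, 19, 20, 21)
I6 -> (19, 22, 25, 26)  // RAW R6: wait I5 write@21
I7 -> (22, 23, 24, 25)  // struct: ALU busy until I5 writes@21
I8 -> (26, 27, 28, 29)  // struct: ALU busy until I7 writes@25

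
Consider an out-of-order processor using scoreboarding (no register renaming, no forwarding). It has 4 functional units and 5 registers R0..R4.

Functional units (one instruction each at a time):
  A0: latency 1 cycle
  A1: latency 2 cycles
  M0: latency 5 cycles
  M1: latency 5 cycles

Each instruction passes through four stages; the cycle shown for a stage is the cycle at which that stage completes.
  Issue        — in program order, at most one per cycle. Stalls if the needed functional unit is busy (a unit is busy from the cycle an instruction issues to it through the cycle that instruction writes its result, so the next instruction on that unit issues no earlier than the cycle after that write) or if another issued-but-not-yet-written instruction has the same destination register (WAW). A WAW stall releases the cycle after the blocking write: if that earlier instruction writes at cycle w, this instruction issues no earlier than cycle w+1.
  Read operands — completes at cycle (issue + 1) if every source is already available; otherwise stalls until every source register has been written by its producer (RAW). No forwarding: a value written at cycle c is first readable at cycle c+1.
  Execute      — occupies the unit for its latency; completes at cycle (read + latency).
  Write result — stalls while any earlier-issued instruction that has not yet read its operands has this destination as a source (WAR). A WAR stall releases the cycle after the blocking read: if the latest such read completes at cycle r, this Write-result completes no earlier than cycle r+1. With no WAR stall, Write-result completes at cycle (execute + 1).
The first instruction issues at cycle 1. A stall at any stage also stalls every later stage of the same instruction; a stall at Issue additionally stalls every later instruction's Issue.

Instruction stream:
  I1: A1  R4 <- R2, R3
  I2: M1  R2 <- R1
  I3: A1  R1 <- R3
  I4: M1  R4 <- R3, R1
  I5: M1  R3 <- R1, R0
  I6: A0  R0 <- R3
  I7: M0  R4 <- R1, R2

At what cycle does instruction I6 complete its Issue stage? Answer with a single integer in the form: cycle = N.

I1  is:1  ro:2  ex:4  wr:5
I2  is:2  ro:3  ex:8  wr:9
I3  is:6  ro:7  ex:9  wr:10  — struct: A1 busy until I1 writes@5
I4  is:10  ro:11  ex:16  wr:17  — struct: M1 busy until I2 writes@9
I5  is:18  ro:19  ex:24  wr:25  — struct: M1 busy until I4 writes@17
I6  is:19  ro:26  ex:27  wr:28  — RAW R3: wait I5 write@25
I7  is:20  ro:21  ex:26  wr:27

cycle = 19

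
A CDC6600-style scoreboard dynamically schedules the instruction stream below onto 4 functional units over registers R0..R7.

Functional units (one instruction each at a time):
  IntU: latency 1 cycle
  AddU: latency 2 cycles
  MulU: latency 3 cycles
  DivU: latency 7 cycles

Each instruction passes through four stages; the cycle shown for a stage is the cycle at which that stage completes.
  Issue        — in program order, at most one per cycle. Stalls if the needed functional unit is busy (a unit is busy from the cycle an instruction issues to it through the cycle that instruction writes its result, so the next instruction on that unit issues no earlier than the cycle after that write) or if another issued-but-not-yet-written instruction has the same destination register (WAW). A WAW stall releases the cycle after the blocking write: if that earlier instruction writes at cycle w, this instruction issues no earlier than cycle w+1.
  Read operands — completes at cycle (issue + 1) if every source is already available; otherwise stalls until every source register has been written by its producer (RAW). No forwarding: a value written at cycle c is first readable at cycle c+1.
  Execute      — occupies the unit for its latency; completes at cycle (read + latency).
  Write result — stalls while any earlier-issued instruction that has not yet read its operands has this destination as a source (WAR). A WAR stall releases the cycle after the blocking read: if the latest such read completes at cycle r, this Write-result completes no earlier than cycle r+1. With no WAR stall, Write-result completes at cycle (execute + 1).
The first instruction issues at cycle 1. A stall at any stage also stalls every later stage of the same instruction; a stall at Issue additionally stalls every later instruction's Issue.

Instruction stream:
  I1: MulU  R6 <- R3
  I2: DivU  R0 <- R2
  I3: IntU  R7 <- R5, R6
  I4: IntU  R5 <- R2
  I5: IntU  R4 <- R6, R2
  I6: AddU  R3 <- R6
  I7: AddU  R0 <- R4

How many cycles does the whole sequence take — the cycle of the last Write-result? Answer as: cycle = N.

t=1  I1 dispatched to MulU
t=2  I1 operands ready; I2 dispatched to DivU
t=3  I2 operands ready; I3 dispatched to IntU
t=5  I1 complete
t=6  R6←I1
t=7  I3 operands ready
t=8  I3 complete
t=9  R7←I3
t=10  I2 complete; I4 dispatched to IntU
t=11  R0←I2; I4 operands ready
t=12  I4 complete
t=13  R5←I4
t=14  I5 dispatched to IntU
t=15  I5 operands ready; I6 dispatched to AddU
t=16  I5 complete; I6 operands ready
t=17  R4←I5
t=18  I6 complete
t=19  R3←I6
t=20  I7 dispatched to AddU
t=21  I7 operands ready
t=23  I7 complete
t=24  R0←I7

cycle = 24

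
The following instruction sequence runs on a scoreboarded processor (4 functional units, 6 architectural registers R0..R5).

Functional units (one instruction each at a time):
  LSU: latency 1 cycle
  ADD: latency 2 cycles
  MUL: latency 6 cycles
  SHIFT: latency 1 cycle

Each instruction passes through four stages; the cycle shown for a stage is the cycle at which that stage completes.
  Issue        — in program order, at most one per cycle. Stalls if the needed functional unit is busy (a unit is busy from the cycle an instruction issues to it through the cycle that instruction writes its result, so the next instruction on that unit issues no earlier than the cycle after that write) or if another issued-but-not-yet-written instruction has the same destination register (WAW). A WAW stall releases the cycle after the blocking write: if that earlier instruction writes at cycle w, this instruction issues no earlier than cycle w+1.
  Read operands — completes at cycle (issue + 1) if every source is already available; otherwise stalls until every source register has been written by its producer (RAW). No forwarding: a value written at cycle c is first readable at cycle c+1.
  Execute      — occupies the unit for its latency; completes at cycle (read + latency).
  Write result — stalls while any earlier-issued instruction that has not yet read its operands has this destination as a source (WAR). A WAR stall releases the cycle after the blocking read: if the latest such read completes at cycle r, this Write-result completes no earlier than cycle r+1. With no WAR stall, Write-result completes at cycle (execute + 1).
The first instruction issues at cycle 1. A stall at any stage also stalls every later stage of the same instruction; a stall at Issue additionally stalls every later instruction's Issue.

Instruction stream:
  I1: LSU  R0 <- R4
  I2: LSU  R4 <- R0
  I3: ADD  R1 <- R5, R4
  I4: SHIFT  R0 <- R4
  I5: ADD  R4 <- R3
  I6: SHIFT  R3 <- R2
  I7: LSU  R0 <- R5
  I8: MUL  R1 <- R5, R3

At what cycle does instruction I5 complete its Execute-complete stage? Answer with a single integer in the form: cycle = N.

1) issue 1, read 2, done 3, write 4
2) issue 5, read 6, done 7, write 8  <struct: LSU busy until I1 writes@4>
3) issue 6, read 9, done 11, write 12  <RAW R4: wait I2 write@8>
4) issue 7, read 9, done 10, write 11  <RAW R4: wait I2 write@8>
5) issue 13, read 14, done 16, write 17  <struct: ADD busy until I3 writes@12>
6) issue 14, read 15, done 16, write 17
7) issue 15, read 16, done 17, write 18
8) issue 16, read 18, done 24, write 25  <RAW R3: wait I6 write@17>

cycle = 16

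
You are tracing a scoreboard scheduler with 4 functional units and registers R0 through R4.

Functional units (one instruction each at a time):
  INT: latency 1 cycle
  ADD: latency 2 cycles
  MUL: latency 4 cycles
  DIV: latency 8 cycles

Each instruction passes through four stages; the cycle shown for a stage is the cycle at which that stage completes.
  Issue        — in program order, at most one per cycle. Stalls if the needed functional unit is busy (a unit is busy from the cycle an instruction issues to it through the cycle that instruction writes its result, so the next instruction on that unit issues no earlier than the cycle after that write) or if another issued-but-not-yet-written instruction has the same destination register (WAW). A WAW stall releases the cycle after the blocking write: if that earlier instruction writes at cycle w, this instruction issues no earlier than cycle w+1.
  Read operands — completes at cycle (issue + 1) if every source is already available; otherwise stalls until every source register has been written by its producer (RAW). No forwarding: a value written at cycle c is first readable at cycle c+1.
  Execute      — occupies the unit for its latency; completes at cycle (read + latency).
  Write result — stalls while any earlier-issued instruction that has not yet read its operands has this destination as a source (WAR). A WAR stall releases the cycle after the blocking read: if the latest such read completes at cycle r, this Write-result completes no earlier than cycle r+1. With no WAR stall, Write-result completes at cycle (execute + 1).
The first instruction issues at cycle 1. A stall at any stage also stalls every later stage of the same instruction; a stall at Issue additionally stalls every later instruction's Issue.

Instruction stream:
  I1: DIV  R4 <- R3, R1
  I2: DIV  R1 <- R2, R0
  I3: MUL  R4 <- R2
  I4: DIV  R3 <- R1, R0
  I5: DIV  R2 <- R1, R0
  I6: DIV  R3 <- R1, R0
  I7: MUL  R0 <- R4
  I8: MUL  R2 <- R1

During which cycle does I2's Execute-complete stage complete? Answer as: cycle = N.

c1: I1 dispatched to DIV
c2: I1 operands ready
c10: I1 complete
c11: R4←I1
c12: I2 dispatched to DIV
c13: I2 operands ready | I3 dispatched to MUL
c14: I3 operands ready
c18: I3 complete
c19: R4←I3
c21: I2 complete
c22: R1←I2
c23: I4 dispatched to DIV
c24: I4 operands ready
c32: I4 complete
c33: R3←I4
c34: I5 dispatched to DIV
c35: I5 operands ready
c43: I5 complete
c44: R2←I5
c45: I6 dispatched to DIV
c46: I6 operands ready | I7 dispatched to MUL
c47: I7 operands ready
c51: I7 complete
c52: R0←I7
c53: I8 dispatched to MUL
c54: I6 complete | I8 operands ready
c55: R3←I6
c58: I8 complete
c59: R2←I8

cycle = 21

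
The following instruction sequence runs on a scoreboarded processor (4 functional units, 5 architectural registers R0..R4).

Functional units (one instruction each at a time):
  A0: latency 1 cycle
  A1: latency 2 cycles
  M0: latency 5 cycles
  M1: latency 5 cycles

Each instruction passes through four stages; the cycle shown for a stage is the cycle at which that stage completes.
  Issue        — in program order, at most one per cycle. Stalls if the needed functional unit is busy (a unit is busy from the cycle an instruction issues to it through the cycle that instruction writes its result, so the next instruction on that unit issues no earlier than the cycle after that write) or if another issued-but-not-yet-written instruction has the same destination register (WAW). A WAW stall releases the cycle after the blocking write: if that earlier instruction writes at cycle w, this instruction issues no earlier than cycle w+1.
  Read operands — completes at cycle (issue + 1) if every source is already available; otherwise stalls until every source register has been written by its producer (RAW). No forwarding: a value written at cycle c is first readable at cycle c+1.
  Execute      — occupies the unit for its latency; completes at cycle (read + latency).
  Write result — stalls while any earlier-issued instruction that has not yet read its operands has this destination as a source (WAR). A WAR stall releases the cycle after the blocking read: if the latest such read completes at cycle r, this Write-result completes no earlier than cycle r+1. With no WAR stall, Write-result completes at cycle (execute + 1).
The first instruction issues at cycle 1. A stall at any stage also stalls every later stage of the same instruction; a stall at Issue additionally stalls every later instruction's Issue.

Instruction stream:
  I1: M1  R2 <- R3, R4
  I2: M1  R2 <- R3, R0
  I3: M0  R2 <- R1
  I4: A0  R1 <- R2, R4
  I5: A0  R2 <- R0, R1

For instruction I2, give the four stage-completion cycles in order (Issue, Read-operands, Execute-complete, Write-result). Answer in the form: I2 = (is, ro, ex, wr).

I2 = (9, 10, 15, 16)

I1 -> (1, 2, 7, 8)
I2 -> (9, 10, 15, 16)  // struct: M1 busy until I1 writes@8
I3 -> (17, 18, 23, 24)  // WAW R2: wait I2 write@16
I4 -> (18, 25, 26, 27)  // RAW R2: wait I3 write@24
I5 -> (28, 29, 30, 31)  // struct: A0 busy until I4 writes@27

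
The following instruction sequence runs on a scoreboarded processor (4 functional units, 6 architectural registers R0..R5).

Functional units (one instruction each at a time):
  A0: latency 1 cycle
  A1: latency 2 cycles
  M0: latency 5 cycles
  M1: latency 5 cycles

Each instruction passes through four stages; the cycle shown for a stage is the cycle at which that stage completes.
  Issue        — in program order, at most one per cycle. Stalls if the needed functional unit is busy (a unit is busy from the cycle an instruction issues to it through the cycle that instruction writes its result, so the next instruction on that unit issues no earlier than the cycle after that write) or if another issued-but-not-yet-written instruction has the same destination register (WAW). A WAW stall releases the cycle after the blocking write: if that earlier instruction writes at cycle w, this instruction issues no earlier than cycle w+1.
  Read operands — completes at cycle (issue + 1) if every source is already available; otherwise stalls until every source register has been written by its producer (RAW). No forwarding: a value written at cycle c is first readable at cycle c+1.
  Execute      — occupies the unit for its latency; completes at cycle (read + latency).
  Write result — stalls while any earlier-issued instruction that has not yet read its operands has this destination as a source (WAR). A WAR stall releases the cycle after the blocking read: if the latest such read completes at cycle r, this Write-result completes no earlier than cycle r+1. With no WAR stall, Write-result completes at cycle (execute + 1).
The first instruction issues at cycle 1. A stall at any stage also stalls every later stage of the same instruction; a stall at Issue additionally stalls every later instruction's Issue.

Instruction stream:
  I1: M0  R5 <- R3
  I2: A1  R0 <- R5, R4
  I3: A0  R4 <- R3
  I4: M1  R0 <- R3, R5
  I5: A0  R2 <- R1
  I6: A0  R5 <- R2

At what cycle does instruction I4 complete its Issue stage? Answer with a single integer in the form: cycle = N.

c1: I1→M0
c2: I1 RO | I2→A1
c3: I3→A0
c4: I3 RO
c5: I3 EX
c7: I1 EX
c8: I1 WR R5
c9: I2 RO
c10: I3 WR R4
c11: I2 EX
c12: I2 WR R0
c13: I4→M1
c14: I4 RO | I5→A0
c15: I5 RO
c16: I5 EX
c17: I5 WR R2
c18: I6→A0
c19: I4 EX | I6 RO
c20: I4 WR R0 | I6 EX
c21: I6 WR R5

cycle = 13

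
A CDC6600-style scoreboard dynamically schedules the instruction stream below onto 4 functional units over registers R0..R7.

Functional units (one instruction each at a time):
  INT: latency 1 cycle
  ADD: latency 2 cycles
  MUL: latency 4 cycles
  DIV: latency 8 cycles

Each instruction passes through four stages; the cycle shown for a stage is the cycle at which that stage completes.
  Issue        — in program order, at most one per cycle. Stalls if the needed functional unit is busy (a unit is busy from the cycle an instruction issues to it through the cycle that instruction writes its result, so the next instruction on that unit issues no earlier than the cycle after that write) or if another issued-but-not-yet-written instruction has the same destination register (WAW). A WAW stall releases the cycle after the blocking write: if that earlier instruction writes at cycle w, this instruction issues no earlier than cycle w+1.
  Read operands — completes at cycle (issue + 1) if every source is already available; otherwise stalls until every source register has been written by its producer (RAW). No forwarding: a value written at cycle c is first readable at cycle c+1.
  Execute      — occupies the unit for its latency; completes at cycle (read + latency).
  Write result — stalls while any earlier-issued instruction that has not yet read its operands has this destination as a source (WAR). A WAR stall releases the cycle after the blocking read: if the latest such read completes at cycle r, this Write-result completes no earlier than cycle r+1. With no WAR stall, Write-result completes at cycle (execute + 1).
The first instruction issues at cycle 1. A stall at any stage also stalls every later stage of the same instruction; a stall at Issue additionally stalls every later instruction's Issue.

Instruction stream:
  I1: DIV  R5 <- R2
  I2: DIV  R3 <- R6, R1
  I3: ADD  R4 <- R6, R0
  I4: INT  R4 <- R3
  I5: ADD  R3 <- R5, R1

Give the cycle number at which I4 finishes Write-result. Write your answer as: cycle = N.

cycle 1: I1 dispatched to DIV
cycle 2: I1 operands ready
cycle 10: I1 complete
cycle 11: R5←I1
cycle 12: I2 dispatched to DIV
cycle 13: I2 operands ready, I3 dispatched to ADD
cycle 14: I3 operands ready
cycle 16: I3 complete
cycle 17: R4←I3
cycle 18: I4 dispatched to INT
cycle 21: I2 complete
cycle 22: R3←I2
cycle 23: I4 operands ready, I5 dispatched to ADD
cycle 24: I4 complete, I5 operands ready
cycle 25: R4←I4
cycle 26: I5 complete
cycle 27: R3←I5

cycle = 25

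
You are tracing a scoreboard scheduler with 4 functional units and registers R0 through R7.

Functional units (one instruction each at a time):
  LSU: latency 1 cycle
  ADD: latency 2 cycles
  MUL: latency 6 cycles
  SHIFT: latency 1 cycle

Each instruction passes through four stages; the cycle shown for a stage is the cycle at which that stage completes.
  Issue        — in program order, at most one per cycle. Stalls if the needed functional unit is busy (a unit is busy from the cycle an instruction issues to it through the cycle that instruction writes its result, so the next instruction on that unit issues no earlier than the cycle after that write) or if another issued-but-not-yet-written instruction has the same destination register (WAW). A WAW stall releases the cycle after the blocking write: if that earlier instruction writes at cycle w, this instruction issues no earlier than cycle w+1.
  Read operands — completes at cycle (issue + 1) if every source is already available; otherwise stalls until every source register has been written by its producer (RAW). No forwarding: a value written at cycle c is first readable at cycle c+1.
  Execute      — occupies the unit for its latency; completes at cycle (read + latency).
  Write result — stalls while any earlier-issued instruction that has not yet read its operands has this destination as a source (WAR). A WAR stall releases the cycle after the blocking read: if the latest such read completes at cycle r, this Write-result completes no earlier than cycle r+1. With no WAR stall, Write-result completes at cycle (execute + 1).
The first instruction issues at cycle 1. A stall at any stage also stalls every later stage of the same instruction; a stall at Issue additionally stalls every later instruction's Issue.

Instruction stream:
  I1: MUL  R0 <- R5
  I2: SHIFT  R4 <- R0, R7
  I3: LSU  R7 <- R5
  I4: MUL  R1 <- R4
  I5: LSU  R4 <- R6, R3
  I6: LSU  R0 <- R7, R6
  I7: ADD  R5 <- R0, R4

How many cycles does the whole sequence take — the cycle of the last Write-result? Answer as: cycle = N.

I1: IS=1 RO=2 EX=8 WR=9
I2: IS=2 RO=10 EX=11 WR=12  [RAW R0: wait I1 write@9]
I3: IS=3 RO=4 EX=5 WR=11  [WAR R7: wait I2 read@10]
I4: IS=10 RO=13 EX=19 WR=20  [struct: MUL busy until I1 writes@9; RAW R4: wait I2 write@12]
I5: IS=13 RO=14 EX=15 WR=16  [WAW R4: wait I2 write@12]
I6: IS=17 RO=18 EX=19 WR=20  [struct: LSU busy until I5 writes@16]
I7: IS=18 RO=21 EX=23 WR=24  [RAW R0: wait I6 write@20]

cycle = 24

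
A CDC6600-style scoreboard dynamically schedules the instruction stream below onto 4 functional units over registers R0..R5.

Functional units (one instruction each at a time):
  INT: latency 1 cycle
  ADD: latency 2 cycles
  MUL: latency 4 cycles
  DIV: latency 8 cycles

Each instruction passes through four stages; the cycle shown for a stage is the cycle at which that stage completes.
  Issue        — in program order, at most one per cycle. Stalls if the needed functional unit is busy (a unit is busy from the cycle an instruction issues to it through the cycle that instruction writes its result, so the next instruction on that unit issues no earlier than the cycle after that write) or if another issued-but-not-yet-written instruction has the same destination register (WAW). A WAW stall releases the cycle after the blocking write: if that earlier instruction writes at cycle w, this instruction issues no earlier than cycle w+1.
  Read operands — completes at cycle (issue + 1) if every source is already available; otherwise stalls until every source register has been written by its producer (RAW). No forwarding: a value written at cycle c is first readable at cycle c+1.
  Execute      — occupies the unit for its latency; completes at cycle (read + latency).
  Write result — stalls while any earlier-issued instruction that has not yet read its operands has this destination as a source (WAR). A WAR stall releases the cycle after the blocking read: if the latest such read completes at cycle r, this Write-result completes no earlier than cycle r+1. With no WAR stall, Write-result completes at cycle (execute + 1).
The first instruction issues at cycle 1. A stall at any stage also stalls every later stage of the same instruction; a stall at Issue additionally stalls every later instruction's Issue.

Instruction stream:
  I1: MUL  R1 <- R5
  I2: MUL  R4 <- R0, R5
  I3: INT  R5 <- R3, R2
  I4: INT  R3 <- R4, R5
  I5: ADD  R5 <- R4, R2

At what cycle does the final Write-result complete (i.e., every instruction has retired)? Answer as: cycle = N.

c1: I1→MUL
c2: I1 RO
c6: I1 EX
c7: I1 WR R1
c8: I2→MUL
c9: I2 RO; I3→INT
c10: I3 RO
c11: I3 EX
c12: I3 WR R5
c13: I2 EX; I4→INT
c14: I2 WR R4; I5→ADD
c15: I4 RO; I5 RO
c16: I4 EX
c17: I4 WR R3; I5 EX
c18: I5 WR R5

cycle = 18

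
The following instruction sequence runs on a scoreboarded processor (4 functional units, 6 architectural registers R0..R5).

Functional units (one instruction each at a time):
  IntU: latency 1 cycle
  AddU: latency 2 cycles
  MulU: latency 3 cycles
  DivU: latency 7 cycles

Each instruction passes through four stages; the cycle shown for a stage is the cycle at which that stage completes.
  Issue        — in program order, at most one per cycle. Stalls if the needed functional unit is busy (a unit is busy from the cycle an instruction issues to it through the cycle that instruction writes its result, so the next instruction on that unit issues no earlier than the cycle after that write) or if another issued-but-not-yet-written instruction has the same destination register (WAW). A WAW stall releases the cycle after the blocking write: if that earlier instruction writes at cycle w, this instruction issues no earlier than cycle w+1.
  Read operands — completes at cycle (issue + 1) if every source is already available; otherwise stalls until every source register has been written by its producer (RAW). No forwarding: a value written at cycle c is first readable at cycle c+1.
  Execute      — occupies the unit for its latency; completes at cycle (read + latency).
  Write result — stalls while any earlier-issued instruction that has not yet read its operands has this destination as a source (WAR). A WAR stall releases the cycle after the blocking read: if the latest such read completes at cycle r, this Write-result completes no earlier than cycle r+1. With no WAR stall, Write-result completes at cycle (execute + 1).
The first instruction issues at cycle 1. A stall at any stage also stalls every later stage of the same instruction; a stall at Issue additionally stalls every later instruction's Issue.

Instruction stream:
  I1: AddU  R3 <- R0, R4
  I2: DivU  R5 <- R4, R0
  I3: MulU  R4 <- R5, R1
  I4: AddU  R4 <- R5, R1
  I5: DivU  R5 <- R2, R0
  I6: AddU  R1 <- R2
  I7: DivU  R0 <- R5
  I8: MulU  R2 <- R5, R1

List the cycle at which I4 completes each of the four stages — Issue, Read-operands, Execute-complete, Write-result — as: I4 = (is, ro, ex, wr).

I4 = (17, 18, 20, 21)

[1] issue I1 (AddU)
[2] I1 read-ops · issue I2 (DivU)
[3] I2 read-ops · issue I3 (MulU)
[4] I1 finished on AddU
[5] I1→R3
[10] I2 finished on DivU
[11] I2→R5
[12] I3 read-ops
[15] I3 finished on MulU
[16] I3→R4
[17] issue I4 (AddU)
[18] I4 read-ops · issue I5 (DivU)
[19] I5 read-ops
[20] I4 finished on AddU
[21] I4→R4
[22] issue I6 (AddU)
[23] I6 read-ops
[25] I6 finished on AddU
[26] I5 finished on DivU · I6→R1
[27] I5→R5
[28] issue I7 (DivU)
[29] I7 read-ops · issue I8 (MulU)
[30] I8 read-ops
[33] I8 finished on MulU
[34] I8→R2
[36] I7 finished on DivU
[37] I7→R0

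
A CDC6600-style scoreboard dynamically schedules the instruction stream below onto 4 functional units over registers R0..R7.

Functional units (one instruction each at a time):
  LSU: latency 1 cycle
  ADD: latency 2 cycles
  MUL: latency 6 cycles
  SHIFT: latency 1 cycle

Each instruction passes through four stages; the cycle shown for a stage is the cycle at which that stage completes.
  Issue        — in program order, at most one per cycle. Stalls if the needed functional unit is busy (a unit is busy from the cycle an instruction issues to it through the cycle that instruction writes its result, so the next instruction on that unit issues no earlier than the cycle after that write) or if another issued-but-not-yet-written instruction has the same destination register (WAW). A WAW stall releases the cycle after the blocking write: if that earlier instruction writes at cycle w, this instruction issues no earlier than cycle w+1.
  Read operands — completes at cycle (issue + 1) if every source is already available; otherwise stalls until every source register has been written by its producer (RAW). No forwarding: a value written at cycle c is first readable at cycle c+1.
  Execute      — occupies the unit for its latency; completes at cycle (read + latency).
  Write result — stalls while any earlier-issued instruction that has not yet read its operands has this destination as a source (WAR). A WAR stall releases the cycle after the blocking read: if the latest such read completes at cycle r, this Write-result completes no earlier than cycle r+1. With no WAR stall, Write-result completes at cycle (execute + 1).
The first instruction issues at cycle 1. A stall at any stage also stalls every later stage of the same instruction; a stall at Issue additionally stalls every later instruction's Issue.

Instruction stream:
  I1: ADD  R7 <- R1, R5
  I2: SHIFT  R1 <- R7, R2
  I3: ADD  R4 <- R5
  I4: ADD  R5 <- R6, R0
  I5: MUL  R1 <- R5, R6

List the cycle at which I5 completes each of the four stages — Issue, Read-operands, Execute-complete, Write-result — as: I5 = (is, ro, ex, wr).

I5 = (12, 16, 22, 23)

I1  is:1  ro:2  ex:4  wr:5
I2  is:2  ro:6  ex:7  wr:8  — RAW R7: wait I1 write@5
I3  is:6  ro:7  ex:9  wr:10  — struct: ADD busy until I1 writes@5
I4  is:11  ro:12  ex:14  wr:15  — struct: ADD busy until I3 writes@10
I5  is:12  ro:16  ex:22  wr:23  — RAW R5: wait I4 write@15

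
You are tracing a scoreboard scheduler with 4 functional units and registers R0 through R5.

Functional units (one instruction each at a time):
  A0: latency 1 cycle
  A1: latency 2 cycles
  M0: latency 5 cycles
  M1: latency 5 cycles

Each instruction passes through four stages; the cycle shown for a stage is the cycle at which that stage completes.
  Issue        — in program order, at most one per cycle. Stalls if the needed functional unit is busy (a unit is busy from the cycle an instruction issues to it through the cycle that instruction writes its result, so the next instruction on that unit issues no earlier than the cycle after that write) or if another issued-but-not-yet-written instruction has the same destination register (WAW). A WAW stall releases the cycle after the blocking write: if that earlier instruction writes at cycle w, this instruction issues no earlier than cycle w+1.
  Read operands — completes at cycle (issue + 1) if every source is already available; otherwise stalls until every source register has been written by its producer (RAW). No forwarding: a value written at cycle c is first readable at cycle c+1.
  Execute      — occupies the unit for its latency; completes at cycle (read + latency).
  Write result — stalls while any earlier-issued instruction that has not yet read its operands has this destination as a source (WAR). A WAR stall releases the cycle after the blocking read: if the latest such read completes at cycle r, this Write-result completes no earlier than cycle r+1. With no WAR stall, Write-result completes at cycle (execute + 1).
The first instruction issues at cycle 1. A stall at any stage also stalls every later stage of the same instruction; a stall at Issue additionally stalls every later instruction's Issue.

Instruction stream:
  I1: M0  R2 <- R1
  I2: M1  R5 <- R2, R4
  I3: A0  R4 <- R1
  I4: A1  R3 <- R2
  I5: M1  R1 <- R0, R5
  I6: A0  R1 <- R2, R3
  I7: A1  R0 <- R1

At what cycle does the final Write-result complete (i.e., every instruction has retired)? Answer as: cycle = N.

I1  is:1  ro:2  ex:7  wr:8
I2  is:2  ro:9  ex:14  wr:15  — RAW R2: wait I1 write@8
I3  is:3  ro:4  ex:5  wr:10  — WAR R4: wait I2 read@9
I4  is:4  ro:9  ex:11  wr:12  — RAW R2: wait I1 write@8
I5  is:16  ro:17  ex:22  wr:23  — struct: M1 busy until I2 writes@15
I6  is:24  ro:25  ex:26  wr:27  — WAW R1: wait I5 write@23
I7  is:25  ro:28  ex:30  wr:31  — RAW R1: wait I6 write@27

cycle = 31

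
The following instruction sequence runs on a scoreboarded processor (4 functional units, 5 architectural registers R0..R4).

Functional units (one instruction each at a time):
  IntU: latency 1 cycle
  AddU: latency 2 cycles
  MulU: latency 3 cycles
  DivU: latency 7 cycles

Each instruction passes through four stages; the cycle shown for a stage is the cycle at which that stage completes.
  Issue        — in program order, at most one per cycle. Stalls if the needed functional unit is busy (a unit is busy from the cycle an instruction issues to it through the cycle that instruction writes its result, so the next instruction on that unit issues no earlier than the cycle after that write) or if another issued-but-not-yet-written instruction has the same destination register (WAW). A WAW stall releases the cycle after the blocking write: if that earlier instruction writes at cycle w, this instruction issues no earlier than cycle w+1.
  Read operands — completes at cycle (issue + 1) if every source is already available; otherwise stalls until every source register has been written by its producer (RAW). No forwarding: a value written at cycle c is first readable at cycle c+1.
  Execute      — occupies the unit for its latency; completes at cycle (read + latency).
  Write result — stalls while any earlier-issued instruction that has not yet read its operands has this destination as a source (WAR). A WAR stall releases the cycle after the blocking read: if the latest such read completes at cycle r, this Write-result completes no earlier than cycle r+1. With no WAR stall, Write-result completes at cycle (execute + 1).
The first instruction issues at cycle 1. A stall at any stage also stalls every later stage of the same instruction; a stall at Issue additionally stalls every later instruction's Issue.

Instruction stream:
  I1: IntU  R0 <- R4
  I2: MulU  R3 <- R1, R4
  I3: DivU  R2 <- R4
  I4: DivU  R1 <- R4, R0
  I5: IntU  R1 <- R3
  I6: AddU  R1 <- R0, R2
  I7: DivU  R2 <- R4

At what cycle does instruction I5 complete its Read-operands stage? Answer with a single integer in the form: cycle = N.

c1: issue I1 (IntU)
c2: I1 read-ops | issue I2 (MulU)
c3: I1 finished on IntU | I2 read-ops | issue I3 (DivU)
c4: I1→R0 | I3 read-ops
c6: I2 finished on MulU
c7: I2→R3
c11: I3 finished on DivU
c12: I3→R2
c13: issue I4 (DivU)
c14: I4 read-ops
c21: I4 finished on DivU
c22: I4→R1
c23: issue I5 (IntU)
c24: I5 read-ops
c25: I5 finished on IntU
c26: I5→R1
c27: issue I6 (AddU)
c28: I6 read-ops | issue I7 (DivU)
c29: I7 read-ops
c30: I6 finished on AddU
c31: I6→R1
c36: I7 finished on DivU
c37: I7→R2

cycle = 24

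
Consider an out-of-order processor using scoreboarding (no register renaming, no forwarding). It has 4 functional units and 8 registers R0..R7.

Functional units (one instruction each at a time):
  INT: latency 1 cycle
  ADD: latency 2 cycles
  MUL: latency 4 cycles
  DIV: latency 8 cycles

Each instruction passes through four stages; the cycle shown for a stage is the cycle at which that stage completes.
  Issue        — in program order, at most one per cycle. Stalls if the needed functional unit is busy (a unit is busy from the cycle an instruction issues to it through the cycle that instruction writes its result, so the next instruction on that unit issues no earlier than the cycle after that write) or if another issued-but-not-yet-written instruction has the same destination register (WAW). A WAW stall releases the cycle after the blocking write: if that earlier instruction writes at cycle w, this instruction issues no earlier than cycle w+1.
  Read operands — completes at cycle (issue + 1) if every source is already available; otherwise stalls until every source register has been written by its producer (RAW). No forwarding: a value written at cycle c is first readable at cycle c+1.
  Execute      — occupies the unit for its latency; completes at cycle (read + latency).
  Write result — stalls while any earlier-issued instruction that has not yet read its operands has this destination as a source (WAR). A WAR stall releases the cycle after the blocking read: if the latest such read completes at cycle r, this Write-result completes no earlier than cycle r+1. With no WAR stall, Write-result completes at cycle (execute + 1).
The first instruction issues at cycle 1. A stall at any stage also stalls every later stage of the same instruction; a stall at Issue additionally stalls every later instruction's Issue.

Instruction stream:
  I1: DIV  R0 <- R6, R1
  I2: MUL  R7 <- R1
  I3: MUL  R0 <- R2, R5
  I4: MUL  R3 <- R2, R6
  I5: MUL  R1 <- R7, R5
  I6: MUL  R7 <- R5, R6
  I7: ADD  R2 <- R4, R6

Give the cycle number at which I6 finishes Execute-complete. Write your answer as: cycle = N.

[1] I1 dispatched to DIV
[2] I1 operands ready; I2 dispatched to MUL
[3] I2 operands ready
[7] I2 complete
[8] R7←I2
[10] I1 complete
[11] R0←I1
[12] I3 dispatched to MUL
[13] I3 operands ready
[17] I3 complete
[18] R0←I3
[19] I4 dispatched to MUL
[20] I4 operands ready
[24] I4 complete
[25] R3←I4
[26] I5 dispatched to MUL
[27] I5 operands ready
[31] I5 complete
[32] R1←I5
[33] I6 dispatched to MUL
[34] I6 operands ready; I7 dispatched to ADD
[35] I7 operands ready
[37] I7 complete
[38] I6 complete; R2←I7
[39] R7←I6

cycle = 38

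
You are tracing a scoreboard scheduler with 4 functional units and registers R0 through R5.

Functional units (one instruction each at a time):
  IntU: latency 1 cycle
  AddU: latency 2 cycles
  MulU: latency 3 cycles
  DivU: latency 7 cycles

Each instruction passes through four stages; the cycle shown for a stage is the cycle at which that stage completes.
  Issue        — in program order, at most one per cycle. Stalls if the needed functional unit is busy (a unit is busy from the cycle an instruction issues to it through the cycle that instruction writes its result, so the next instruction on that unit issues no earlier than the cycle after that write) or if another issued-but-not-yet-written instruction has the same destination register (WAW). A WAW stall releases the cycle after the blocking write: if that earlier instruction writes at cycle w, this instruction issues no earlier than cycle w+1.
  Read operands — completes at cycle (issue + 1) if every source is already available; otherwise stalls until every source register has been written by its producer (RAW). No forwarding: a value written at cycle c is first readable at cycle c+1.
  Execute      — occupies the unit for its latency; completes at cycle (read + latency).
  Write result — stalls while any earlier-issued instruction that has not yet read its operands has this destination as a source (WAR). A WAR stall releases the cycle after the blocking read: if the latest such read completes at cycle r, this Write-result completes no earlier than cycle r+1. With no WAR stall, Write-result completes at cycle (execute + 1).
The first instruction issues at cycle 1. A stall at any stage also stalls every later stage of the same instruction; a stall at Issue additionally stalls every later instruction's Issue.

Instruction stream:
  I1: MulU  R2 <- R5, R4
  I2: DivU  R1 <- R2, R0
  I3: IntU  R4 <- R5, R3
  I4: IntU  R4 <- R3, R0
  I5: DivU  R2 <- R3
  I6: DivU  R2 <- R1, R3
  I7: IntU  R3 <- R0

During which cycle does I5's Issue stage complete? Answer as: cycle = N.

cycle = 16

  I1 | 1 | 2 | 5 | 6
  I2 | 2 | 7 | 14 | 15   RAW R2: wait I1 write@6
  I3 | 3 | 4 | 5 | 6
  I4 | 7 | 8 | 9 | 10   struct: IntU busy until I3 writes@6
  I5 | 16 | 17 | 24 | 25   struct: DivU busy until I2 writes@15
  I6 | 26 | 27 | 34 | 35   struct: DivU busy until I5 writes@25
  I7 | 27 | 28 | 29 | 30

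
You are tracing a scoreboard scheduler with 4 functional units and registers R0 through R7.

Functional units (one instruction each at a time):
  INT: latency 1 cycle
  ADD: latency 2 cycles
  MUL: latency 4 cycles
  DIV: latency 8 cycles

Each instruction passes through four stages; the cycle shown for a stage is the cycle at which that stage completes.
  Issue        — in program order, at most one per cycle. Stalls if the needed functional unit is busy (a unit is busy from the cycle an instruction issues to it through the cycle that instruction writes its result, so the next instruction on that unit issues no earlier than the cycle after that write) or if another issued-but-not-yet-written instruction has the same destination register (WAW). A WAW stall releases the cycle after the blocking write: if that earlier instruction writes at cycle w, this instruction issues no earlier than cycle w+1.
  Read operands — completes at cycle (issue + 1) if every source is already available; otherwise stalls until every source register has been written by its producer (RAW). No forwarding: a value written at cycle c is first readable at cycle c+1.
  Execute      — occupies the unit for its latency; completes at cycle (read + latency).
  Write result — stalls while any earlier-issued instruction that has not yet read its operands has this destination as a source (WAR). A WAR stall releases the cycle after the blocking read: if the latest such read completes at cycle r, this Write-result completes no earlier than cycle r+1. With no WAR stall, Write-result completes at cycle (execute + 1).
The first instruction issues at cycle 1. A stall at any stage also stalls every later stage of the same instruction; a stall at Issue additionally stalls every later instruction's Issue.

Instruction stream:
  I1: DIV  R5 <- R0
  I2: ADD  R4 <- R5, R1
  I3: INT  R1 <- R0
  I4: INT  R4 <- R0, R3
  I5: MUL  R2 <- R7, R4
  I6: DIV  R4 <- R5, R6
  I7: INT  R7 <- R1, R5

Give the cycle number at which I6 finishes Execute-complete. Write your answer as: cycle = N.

cycle 1: issue I1 (DIV)
cycle 2: I1 read-ops · issue I2 (ADD)
cycle 3: issue I3 (INT)
cycle 4: I3 read-ops
cycle 5: I3 finished on INT
cycle 10: I1 finished on DIV
cycle 11: I1→R5
cycle 12: I2 read-ops
cycle 13: I3→R1
cycle 14: I2 finished on ADD
cycle 15: I2→R4
cycle 16: issue I4 (INT)
cycle 17: I4 read-ops · issue I5 (MUL)
cycle 18: I4 finished on INT
cycle 19: I4→R4
cycle 20: I5 read-ops · issue I6 (DIV)
cycle 21: I6 read-ops · issue I7 (INT)
cycle 22: I7 read-ops
cycle 23: I7 finished on INT
cycle 24: I5 finished on MUL · I7→R7
cycle 25: I5→R2
cycle 29: I6 finished on DIV
cycle 30: I6→R4

cycle = 29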